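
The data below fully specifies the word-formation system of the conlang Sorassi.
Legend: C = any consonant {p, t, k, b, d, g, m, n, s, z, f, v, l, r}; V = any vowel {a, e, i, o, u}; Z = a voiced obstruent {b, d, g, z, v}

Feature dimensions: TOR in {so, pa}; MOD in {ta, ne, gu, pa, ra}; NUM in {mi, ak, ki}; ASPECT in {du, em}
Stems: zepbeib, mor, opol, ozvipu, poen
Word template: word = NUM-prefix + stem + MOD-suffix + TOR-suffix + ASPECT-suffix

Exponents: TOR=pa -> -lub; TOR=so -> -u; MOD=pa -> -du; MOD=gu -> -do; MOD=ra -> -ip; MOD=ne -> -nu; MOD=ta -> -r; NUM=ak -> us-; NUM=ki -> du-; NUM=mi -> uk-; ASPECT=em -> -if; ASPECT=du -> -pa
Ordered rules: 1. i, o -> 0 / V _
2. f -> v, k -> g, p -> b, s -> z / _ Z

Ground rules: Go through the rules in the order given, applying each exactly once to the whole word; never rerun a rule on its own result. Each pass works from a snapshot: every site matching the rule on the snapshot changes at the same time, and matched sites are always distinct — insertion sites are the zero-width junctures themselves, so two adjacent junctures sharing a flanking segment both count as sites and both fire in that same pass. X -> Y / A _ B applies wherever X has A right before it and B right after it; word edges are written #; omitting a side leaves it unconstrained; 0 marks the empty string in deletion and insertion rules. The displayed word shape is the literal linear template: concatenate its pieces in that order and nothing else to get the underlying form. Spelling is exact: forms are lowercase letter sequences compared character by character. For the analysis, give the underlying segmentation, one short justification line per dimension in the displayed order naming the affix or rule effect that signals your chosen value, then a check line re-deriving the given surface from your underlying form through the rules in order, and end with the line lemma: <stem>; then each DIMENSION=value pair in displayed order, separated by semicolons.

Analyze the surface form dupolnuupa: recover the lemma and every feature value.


underlying: du-opol-nu-u-pa
TOR=so - signalled by the affix -u
MOD=ne - signalled by the affix -nu
NUM=ki - signalled by the affix du-
ASPECT=du - signalled by the affix -pa
check: duopolnuupa -> dupolnuupa -> dupolnuupa
lemma: opol; TOR=so; MOD=ne; NUM=ki; ASPECT=du


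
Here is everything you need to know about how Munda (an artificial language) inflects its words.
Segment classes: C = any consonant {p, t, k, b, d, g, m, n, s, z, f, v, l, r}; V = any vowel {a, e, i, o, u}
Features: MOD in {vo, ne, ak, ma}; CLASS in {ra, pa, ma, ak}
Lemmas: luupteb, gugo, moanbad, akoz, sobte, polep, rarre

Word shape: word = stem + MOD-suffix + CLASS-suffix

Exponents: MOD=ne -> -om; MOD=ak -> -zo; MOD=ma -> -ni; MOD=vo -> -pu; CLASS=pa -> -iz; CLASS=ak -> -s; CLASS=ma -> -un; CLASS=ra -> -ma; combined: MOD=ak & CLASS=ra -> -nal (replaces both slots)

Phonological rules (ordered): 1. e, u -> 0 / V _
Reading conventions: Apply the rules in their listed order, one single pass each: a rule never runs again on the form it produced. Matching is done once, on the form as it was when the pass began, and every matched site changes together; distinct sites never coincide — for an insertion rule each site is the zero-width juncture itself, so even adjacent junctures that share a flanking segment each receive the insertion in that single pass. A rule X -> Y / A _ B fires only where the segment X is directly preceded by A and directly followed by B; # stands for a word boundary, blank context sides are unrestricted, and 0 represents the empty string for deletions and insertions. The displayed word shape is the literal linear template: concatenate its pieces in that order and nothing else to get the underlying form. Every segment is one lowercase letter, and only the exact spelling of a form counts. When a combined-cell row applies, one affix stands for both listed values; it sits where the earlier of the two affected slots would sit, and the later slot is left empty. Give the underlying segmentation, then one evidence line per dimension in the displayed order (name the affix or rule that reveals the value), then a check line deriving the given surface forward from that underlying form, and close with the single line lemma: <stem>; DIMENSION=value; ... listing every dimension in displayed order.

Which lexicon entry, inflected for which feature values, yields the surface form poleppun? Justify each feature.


underlying: polep-pu-un
MOD=vo - signalled by the affix -pu
CLASS=ma - signalled by the affix -un
check: poleppuun -> poleppun
lemma: polep; MOD=vo; CLASS=ma


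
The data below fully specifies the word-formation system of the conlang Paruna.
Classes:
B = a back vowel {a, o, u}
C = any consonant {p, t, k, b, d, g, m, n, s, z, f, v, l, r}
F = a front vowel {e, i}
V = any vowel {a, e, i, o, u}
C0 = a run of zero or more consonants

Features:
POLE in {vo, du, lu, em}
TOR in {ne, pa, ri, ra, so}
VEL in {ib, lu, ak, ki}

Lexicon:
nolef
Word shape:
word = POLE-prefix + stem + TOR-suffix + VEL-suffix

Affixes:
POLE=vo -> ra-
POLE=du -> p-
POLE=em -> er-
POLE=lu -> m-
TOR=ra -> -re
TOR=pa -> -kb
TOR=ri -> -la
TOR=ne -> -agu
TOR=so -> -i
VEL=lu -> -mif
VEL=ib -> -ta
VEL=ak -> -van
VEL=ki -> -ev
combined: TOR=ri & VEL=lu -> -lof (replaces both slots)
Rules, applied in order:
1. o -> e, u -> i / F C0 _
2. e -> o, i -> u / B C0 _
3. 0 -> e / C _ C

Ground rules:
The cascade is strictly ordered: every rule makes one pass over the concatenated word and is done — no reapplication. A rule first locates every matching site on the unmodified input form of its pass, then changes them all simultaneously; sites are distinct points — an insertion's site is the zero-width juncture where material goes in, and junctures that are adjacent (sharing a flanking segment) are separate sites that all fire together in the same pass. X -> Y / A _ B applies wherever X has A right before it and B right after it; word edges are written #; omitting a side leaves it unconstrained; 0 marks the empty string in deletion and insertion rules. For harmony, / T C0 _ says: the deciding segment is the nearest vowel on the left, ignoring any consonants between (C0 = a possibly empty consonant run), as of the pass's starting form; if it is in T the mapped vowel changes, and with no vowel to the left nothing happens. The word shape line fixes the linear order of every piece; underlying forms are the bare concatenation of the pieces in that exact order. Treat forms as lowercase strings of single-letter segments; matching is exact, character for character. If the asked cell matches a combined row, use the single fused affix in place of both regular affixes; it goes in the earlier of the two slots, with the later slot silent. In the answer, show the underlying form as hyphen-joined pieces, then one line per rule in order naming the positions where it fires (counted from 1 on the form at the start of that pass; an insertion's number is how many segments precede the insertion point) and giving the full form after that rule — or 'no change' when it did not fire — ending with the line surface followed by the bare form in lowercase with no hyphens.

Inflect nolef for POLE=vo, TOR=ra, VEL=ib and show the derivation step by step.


underlying: ra-nolef-re-ta
1. o -> e, u -> i / F C0 _: no change
2. e -> o, i -> u / B C0 _: fires at position(s) 6: ranolofreta
3. 0 -> e / C _ C: inserts after position(s) 7: ranolofereta
surface: ranolofereta


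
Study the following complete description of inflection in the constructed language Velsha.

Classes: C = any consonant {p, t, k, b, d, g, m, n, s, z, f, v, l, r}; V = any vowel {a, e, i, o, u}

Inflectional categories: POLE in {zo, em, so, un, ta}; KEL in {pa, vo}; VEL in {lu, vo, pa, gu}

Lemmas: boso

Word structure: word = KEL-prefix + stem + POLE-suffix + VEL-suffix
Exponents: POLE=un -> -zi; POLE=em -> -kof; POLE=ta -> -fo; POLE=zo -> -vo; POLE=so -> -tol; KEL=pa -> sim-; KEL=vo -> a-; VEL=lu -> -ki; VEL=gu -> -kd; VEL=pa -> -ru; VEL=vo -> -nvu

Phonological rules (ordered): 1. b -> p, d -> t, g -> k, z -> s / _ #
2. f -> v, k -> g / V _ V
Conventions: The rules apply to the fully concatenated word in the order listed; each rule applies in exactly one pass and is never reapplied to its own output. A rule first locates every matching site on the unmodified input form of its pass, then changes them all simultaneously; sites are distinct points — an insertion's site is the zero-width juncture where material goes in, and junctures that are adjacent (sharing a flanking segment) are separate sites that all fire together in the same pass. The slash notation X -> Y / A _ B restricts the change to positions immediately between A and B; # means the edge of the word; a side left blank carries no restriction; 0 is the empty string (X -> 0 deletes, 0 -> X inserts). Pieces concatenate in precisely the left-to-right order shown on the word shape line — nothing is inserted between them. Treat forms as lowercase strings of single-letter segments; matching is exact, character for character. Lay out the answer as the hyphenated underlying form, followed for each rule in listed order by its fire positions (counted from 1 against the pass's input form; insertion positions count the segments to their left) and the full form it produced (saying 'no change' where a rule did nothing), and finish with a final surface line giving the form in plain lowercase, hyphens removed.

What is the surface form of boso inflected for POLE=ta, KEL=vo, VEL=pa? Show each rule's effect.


underlying: a-boso-fo-ru
1. b -> p, d -> t, g -> k, z -> s / _ #: no change
2. f -> v, k -> g / V _ V: fires at position(s) 6: abosovoru
surface: abosovoru


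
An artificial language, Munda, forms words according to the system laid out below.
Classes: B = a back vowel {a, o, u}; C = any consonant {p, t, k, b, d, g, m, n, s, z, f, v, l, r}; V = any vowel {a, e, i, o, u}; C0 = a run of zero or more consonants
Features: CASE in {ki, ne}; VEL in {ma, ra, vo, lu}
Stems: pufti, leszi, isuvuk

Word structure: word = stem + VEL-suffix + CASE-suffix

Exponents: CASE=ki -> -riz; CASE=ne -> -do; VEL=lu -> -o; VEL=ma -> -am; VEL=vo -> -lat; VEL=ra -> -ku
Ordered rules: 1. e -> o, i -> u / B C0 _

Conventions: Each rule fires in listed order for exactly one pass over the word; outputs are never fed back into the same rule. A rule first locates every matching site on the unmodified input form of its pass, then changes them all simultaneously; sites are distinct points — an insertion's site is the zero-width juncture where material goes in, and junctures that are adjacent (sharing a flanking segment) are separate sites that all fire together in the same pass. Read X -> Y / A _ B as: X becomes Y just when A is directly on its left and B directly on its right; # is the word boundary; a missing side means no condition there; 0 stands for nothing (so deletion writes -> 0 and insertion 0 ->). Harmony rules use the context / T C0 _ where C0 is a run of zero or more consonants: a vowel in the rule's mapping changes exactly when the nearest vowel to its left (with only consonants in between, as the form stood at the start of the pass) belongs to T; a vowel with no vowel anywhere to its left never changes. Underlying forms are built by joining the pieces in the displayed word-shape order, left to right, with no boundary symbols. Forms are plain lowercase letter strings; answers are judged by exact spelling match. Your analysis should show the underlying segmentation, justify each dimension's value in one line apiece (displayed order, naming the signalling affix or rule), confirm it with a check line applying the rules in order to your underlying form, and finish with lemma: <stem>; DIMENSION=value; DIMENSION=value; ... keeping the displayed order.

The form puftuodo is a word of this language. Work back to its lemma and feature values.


underlying: pufti-o-do
CASE=ne - signalled by the affix -do
VEL=lu - signalled by the affix -o
check: puftiodo -> puftuodo
lemma: pufti; CASE=ne; VEL=lu


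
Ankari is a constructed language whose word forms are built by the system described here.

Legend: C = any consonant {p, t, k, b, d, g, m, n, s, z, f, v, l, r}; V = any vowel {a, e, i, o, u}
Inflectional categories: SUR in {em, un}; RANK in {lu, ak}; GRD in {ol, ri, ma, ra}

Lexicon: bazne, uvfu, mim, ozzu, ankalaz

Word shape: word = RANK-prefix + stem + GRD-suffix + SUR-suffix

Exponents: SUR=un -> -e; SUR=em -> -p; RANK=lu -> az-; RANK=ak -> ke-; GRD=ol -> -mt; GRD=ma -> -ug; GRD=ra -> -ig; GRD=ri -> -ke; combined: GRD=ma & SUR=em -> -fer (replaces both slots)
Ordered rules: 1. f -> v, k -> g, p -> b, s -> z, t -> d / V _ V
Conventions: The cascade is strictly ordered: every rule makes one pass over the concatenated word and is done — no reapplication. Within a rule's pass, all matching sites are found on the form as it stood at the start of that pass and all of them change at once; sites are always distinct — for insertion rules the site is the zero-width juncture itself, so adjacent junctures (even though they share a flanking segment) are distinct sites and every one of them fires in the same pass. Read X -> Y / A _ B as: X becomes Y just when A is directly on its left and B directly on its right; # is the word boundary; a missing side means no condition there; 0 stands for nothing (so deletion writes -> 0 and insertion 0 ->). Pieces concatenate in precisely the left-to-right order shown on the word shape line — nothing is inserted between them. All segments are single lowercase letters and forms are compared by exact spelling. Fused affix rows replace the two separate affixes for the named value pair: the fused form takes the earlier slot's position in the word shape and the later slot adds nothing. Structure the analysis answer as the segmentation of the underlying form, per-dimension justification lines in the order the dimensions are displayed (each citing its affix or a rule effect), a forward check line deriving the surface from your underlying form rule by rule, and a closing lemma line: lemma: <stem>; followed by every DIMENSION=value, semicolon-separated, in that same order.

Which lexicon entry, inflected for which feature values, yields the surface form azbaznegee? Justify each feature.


underlying: az-bazne-ke-e
SUR=un - signalled by the affix -e
RANK=lu - signalled by the affix az-
GRD=ri - signalled by the affix -ke
check: azbaznekee -> azbaznegee
lemma: bazne; SUR=un; RANK=lu; GRD=ri


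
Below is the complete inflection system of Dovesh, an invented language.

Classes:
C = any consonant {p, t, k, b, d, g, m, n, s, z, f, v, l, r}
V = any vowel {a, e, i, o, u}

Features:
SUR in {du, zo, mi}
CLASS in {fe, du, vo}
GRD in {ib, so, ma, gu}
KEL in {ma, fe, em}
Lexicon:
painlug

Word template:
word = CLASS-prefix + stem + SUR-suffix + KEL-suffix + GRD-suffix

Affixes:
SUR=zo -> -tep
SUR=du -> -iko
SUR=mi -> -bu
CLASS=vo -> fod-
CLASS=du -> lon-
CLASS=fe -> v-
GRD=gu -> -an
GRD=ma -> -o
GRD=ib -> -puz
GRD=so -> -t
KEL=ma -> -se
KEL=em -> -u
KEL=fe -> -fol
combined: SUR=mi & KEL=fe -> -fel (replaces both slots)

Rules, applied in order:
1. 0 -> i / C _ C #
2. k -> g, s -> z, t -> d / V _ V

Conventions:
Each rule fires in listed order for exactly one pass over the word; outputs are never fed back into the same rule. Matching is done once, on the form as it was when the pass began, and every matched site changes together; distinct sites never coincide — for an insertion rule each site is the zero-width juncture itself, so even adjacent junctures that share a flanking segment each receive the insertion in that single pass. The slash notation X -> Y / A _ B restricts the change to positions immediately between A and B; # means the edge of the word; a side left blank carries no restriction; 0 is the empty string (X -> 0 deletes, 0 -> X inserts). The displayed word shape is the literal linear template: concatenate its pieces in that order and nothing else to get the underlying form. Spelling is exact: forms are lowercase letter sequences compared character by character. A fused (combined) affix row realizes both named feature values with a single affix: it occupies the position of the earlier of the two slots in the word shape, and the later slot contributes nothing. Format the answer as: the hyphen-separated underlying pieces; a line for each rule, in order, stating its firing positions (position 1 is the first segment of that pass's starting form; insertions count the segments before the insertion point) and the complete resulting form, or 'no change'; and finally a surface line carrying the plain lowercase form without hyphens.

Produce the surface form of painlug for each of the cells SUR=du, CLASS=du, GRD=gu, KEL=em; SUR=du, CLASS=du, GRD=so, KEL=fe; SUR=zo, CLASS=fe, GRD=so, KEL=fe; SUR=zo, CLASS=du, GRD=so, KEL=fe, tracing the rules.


cell SUR=du, CLASS=du, GRD=gu, KEL=em:
underlying: lon-painlug-iko-u-an
1. 0 -> i / C _ C #: no change
2. k -> g, s -> z, t -> d / V _ V: fires at position(s) 12: lonpainlugigouan
surface: lonpainlugigouan

cell SUR=du, CLASS=du, GRD=so, KEL=fe:
underlying: lon-painlug-iko-fol-t
1. 0 -> i / C _ C #: inserts after position(s) 16: lonpainlugikofolit
2. k -> g, s -> z, t -> d / V _ V: fires at position(s) 12: lonpainlugigofolit
surface: lonpainlugigofolit

cell SUR=zo, CLASS=fe, GRD=so, KEL=fe:
underlying: v-painlug-tep-fol-t
1. 0 -> i / C _ C #: inserts after position(s) 14: vpainlugtepfolit
2. k -> g, s -> z, t -> d / V _ V: no change
surface: vpainlugtepfolit

cell SUR=zo, CLASS=du, GRD=so, KEL=fe:
underlying: lon-painlug-tep-fol-t
1. 0 -> i / C _ C #: inserts after position(s) 16: lonpainlugtepfolit
2. k -> g, s -> z, t -> d / V _ V: no change
surface: lonpainlugtepfolit


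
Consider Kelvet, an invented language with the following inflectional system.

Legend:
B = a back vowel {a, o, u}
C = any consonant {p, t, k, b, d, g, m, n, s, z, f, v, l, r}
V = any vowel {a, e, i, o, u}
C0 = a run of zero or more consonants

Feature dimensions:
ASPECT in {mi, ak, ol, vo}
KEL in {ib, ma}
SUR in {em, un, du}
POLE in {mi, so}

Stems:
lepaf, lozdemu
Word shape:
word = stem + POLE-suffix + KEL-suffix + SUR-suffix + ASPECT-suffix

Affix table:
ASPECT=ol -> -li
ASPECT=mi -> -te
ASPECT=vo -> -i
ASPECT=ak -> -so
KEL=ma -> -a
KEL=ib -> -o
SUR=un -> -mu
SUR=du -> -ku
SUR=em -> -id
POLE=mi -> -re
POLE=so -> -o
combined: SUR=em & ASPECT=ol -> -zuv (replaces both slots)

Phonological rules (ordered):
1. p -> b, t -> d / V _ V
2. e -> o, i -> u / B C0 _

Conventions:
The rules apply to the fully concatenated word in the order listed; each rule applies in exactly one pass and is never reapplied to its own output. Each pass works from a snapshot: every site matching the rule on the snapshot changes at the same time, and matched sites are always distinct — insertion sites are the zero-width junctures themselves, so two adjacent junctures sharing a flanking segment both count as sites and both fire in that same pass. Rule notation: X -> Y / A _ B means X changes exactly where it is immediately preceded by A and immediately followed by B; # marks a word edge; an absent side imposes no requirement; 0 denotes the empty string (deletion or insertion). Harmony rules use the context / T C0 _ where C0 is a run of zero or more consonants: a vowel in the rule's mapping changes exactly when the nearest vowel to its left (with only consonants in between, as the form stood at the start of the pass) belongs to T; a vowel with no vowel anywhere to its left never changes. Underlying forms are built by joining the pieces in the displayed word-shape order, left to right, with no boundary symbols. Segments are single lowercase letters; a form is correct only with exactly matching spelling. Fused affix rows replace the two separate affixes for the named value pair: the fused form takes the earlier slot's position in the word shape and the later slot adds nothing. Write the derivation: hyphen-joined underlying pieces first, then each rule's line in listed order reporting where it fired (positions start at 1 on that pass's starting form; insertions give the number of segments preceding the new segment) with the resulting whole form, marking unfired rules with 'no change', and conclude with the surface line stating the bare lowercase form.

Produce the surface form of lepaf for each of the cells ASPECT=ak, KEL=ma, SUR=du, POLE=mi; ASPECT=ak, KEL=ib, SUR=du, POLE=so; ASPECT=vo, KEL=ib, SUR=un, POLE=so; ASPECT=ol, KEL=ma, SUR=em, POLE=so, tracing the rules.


cell ASPECT=ak, KEL=ma, SUR=du, POLE=mi:
underlying: lepaf-re-a-ku-so
1. p -> b, t -> d / V _ V: fires at position(s) 3: lebafreakuso
2. e -> o, i -> u / B C0 _: fires at position(s) 7: lebafroakuso
surface: lebafroakuso

cell ASPECT=ak, KEL=ib, SUR=du, POLE=so:
underlying: lepaf-o-o-ku-so
1. p -> b, t -> d / V _ V: fires at position(s) 3: lebafookuso
2. e -> o, i -> u / B C0 _: no change
surface: lebafookuso

cell ASPECT=vo, KEL=ib, SUR=un, POLE=so:
underlying: lepaf-o-o-mu-i
1. p -> b, t -> d / V _ V: fires at position(s) 3: lebafoomui
2. e -> o, i -> u / B C0 _: fires at position(s) 10: lebafoomuu
surface: lebafoomuu

cell ASPECT=ol, KEL=ma, SUR=em, POLE=so:
underlying: lepaf-o-a-zuv
1. p -> b, t -> d / V _ V: fires at position(s) 3: lebafoazuv
2. e -> o, i -> u / B C0 _: no change
surface: lebafoazuv


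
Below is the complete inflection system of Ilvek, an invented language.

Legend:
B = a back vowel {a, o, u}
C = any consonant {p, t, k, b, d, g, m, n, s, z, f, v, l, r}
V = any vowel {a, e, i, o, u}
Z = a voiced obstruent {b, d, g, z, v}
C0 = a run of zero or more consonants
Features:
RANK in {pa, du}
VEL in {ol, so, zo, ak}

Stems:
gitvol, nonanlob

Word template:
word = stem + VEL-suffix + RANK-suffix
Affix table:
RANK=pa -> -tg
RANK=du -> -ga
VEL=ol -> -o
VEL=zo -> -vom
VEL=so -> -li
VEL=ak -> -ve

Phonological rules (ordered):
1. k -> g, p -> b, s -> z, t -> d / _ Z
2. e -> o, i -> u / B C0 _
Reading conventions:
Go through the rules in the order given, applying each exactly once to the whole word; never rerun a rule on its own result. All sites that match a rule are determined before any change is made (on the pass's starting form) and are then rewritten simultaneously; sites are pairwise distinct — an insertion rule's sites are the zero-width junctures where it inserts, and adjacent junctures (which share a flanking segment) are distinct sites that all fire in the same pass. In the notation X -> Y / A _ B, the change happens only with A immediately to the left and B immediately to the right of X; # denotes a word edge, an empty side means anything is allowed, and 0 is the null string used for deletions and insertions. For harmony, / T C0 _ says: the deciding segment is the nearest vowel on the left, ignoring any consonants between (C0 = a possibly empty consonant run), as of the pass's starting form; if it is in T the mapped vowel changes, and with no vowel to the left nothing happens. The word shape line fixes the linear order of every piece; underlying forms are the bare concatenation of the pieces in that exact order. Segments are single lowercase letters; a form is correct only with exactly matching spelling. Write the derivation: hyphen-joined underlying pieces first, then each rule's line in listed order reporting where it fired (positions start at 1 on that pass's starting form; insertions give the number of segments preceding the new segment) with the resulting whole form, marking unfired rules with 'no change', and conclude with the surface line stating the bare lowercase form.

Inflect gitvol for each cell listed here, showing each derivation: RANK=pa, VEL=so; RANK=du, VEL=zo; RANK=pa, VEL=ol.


cell RANK=pa, VEL=so:
underlying: gitvol-li-tg
1. k -> g, p -> b, s -> z, t -> d / _ Z: fires at position(s) 3, 9: gidvollidg
2. e -> o, i -> u / B C0 _: fires at position(s) 8: gidvolludg
surface: gidvolludg

cell RANK=du, VEL=zo:
underlying: gitvol-vom-ga
1. k -> g, p -> b, s -> z, t -> d / _ Z: fires at position(s) 3: gidvolvomga
2. e -> o, i -> u / B C0 _: no change
surface: gidvolvomga

cell RANK=pa, VEL=ol:
underlying: gitvol-o-tg
1. k -> g, p -> b, s -> z, t -> d / _ Z: fires at position(s) 3, 8: gidvolodg
2. e -> o, i -> u / B C0 _: no change
surface: gidvolodg


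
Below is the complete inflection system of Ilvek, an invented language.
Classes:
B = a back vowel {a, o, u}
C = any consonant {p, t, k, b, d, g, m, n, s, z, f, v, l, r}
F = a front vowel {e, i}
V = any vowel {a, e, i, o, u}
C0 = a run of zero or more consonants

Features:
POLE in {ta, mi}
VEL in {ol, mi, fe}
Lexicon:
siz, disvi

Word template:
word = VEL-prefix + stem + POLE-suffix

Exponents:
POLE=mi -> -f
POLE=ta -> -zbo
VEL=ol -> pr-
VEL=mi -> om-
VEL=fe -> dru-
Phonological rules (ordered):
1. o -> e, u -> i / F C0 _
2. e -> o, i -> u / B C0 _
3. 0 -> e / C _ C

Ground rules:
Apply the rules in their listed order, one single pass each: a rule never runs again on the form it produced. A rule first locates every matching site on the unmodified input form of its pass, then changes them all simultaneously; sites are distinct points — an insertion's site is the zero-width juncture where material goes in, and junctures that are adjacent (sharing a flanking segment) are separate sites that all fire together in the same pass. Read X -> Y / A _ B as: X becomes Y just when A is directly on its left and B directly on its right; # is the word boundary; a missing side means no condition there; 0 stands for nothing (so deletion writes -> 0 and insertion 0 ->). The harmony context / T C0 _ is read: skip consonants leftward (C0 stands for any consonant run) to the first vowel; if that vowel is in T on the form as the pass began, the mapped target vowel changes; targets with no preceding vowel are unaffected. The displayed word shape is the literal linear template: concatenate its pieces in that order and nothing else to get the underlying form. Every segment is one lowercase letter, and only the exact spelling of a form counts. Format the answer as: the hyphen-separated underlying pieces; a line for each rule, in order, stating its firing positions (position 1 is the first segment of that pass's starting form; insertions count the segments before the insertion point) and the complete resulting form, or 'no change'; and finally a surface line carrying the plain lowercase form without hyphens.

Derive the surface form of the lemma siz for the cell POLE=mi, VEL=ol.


underlying: pr-siz-f
1. o -> e, u -> i / F C0 _: no change
2. e -> o, i -> u / B C0 _: no change
3. 0 -> e / C _ C: inserts after position(s) 1, 2, 5: peresizef
surface: peresizef


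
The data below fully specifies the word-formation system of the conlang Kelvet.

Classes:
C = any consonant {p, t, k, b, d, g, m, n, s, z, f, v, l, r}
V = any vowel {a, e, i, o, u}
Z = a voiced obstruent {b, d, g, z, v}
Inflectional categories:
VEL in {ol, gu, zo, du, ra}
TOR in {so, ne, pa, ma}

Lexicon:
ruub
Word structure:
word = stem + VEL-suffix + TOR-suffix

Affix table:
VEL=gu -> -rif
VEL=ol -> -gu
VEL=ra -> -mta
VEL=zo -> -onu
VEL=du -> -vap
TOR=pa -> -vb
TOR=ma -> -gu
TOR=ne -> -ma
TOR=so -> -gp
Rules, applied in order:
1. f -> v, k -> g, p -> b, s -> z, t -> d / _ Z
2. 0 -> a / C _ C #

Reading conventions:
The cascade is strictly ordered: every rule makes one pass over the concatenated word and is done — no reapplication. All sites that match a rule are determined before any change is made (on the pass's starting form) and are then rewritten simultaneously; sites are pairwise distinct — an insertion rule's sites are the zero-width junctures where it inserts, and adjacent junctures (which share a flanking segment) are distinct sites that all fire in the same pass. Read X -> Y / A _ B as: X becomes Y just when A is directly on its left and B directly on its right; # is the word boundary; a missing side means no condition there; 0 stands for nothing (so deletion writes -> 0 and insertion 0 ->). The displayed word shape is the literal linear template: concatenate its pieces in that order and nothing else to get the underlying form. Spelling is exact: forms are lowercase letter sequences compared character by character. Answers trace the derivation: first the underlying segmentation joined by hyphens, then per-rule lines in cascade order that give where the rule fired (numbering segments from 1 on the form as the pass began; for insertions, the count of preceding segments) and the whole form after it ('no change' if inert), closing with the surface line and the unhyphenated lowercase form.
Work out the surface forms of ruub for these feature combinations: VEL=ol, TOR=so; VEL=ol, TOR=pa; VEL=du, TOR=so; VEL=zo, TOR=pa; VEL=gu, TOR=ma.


cell VEL=ol, TOR=so:
underlying: ruub-gu-gp
1. f -> v, k -> g, p -> b, s -> z, t -> d / _ Z: no change
2. 0 -> a / C _ C #: inserts after position(s) 7: ruubgugap
surface: ruubgugap

cell VEL=ol, TOR=pa:
underlying: ruub-gu-vb
1. f -> v, k -> g, p -> b, s -> z, t -> d / _ Z: no change
2. 0 -> a / C _ C #: inserts after position(s) 7: ruubguvab
surface: ruubguvab

cell VEL=du, TOR=so:
underlying: ruub-vap-gp
1. f -> v, k -> g, p -> b, s -> z, t -> d / _ Z: fires at position(s) 7: ruubvabgp
2. 0 -> a / C _ C #: inserts after position(s) 8: ruubvabgap
surface: ruubvabgap

cell VEL=zo, TOR=pa:
underlying: ruub-onu-vb
1. f -> v, k -> g, p -> b, s -> z, t -> d / _ Z: no change
2. 0 -> a / C _ C #: inserts after position(s) 8: ruubonuvab
surface: ruubonuvab

cell VEL=gu, TOR=ma:
underlying: ruub-rif-gu
1. f -> v, k -> g, p -> b, s -> z, t -> d / _ Z: fires at position(s) 7: ruubrivgu
2. 0 -> a / C _ C #: no change
surface: ruubrivgu


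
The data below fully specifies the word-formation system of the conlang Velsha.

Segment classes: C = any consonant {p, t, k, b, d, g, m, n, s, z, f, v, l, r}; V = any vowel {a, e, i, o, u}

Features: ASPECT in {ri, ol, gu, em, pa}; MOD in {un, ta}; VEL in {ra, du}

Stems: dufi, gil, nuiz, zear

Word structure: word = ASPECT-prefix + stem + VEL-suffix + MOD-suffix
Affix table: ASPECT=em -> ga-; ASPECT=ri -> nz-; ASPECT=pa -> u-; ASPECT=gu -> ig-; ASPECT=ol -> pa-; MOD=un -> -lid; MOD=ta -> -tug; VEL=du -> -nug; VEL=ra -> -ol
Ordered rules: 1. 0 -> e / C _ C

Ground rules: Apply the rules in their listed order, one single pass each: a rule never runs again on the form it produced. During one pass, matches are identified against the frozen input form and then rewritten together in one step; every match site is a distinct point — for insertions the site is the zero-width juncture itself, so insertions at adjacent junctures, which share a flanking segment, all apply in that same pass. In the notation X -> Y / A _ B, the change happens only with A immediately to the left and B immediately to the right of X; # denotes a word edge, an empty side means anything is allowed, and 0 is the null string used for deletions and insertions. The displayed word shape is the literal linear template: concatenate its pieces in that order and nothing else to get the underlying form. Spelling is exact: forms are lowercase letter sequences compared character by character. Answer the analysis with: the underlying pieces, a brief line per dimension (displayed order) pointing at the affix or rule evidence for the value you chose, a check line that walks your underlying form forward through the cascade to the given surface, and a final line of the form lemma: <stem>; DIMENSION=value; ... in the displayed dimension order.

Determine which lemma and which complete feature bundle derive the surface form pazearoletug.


underlying: pa-zear-ol-tug
ASPECT=ol - signalled by the affix pa-
MOD=ta - signalled by the affix -tug
VEL=ra - signalled by the affix -ol
check: pazearoltug -> pazearoletug
lemma: zear; ASPECT=ol; MOD=ta; VEL=ra


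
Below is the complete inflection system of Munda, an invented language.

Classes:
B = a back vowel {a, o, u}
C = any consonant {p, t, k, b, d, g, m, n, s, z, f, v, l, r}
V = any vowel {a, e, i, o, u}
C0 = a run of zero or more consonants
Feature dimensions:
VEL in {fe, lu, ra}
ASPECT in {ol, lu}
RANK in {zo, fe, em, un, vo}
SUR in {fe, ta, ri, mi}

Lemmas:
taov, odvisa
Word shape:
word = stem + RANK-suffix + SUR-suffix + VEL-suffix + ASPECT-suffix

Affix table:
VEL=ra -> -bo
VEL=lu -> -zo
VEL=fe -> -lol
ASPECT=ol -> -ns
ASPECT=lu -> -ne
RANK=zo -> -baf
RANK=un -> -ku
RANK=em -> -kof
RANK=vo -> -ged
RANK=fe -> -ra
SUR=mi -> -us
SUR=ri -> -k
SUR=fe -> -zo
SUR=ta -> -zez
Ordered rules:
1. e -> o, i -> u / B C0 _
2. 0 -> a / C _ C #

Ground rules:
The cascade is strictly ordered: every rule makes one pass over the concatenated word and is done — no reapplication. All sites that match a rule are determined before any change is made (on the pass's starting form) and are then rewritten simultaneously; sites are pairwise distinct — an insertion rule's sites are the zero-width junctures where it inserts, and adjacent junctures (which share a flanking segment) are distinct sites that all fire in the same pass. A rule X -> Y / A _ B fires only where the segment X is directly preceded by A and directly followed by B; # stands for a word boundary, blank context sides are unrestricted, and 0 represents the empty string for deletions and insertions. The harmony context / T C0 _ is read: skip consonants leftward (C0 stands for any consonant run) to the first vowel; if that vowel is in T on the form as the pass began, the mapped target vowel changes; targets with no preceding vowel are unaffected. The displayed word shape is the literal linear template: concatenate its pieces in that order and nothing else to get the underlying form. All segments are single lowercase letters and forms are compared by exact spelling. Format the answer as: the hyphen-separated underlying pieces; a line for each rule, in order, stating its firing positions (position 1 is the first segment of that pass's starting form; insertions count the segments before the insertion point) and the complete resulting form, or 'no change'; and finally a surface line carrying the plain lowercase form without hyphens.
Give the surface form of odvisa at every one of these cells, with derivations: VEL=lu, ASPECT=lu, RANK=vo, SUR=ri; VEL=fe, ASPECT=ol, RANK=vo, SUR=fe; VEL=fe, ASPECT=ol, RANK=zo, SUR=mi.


cell VEL=lu, ASPECT=lu, RANK=vo, SUR=ri:
underlying: odvisa-ged-k-zo-ne
1. e -> o, i -> u / B C0 _: fires at position(s) 4, 8, 14: odvusagodkzono
2. 0 -> a / C _ C #: no change
surface: odvusagodkzono

cell VEL=fe, ASPECT=ol, RANK=vo, SUR=fe:
underlying: odvisa-ged-zo-lol-ns
1. e -> o, i -> u / B C0 _: fires at position(s) 4, 8: odvusagodzololns
2. 0 -> a / C _ C #: inserts after position(s) 15: odvusagodzololnas
surface: odvusagodzololnas

cell VEL=fe, ASPECT=ol, RANK=zo, SUR=mi:
underlying: odvisa-baf-us-lol-ns
1. e -> o, i -> u / B C0 _: fires at position(s) 4: odvusabafuslolns
2. 0 -> a / C _ C #: inserts after position(s) 15: odvusabafuslolnas
surface: odvusabafuslolnas


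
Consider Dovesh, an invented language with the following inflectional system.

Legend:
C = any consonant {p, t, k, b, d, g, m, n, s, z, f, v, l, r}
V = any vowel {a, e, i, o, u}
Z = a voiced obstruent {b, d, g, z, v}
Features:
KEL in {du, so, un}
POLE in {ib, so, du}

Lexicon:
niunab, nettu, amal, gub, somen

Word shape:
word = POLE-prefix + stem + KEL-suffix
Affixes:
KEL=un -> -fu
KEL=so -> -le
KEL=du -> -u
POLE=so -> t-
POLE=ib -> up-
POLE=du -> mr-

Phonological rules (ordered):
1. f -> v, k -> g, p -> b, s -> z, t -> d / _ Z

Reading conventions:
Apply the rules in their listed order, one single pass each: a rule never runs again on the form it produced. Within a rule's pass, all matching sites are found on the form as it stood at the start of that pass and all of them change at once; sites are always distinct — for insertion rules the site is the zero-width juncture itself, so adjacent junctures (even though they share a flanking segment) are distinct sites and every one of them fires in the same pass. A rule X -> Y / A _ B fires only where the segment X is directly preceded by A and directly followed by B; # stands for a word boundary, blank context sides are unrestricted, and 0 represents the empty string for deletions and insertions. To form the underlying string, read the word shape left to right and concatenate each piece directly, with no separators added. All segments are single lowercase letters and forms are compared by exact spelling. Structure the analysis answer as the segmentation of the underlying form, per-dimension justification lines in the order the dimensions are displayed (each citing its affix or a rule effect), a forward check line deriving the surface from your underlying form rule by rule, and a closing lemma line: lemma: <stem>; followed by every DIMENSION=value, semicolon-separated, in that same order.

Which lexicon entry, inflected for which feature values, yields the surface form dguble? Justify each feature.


underlying: t-gub-le
KEL=so - signalled by the affix -le
POLE=so - signalled by the affix t-
check: tguble -> dguble
lemma: gub; KEL=so; POLE=so


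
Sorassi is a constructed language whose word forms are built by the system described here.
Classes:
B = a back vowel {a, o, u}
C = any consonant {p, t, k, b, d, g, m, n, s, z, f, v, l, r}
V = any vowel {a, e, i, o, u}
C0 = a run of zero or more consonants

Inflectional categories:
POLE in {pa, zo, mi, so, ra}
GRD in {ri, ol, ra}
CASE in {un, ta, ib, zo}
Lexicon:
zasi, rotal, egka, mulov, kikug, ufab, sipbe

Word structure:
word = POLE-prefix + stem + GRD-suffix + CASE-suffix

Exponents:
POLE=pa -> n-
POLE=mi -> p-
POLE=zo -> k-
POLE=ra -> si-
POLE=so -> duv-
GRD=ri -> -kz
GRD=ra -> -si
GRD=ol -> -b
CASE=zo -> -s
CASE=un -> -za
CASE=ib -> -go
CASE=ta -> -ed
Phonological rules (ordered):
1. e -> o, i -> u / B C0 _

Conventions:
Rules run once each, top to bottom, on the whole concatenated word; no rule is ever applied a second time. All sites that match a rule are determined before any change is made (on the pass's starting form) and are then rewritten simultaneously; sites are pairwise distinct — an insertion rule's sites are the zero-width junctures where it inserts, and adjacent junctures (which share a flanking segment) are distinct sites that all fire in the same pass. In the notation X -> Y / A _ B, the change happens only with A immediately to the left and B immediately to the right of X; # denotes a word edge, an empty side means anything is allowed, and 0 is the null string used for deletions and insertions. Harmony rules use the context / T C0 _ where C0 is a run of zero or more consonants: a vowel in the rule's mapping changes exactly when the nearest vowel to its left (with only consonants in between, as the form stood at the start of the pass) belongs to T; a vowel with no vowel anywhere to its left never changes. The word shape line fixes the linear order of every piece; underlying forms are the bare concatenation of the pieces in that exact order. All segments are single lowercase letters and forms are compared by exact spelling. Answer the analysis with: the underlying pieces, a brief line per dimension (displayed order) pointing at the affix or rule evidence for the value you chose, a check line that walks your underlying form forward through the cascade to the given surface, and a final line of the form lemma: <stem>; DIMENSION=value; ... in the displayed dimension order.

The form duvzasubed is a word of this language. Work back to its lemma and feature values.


underlying: duv-zasi-b-ed
POLE=so - signalled by the affix duv-
GRD=ol - signalled by the affix -b
CASE=ta - signalled by the affix -ed
check: duvzasibed -> duvzasubed
lemma: zasi; POLE=so; GRD=ol; CASE=ta


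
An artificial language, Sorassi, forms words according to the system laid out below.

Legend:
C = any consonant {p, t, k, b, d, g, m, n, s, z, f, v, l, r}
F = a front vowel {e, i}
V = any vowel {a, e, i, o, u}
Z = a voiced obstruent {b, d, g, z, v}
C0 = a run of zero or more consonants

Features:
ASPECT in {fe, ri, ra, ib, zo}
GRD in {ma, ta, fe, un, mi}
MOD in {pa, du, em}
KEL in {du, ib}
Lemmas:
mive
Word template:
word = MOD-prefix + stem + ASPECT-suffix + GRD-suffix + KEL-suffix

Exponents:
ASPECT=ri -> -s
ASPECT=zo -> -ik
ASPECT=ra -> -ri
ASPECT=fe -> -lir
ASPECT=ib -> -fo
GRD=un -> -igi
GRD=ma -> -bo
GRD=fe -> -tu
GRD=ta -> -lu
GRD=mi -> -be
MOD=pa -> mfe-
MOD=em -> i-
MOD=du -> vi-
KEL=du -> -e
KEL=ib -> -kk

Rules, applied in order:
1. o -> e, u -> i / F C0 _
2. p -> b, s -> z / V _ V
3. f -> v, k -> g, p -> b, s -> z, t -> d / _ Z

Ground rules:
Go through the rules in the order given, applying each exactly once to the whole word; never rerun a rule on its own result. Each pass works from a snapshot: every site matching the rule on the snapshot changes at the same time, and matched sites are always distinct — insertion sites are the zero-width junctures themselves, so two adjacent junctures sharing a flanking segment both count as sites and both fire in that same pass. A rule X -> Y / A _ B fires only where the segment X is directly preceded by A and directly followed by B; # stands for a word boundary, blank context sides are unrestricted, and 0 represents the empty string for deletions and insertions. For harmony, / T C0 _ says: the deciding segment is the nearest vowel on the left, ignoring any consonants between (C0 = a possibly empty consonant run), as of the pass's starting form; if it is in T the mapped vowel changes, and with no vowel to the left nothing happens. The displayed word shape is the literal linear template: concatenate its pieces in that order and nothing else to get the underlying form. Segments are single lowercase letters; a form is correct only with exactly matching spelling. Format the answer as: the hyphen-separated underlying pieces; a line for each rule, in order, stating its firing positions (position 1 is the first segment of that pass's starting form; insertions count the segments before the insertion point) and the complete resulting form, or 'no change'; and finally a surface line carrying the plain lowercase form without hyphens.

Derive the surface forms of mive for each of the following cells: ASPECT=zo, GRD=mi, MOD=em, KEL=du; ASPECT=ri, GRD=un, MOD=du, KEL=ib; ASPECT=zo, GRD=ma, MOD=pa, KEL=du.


cell ASPECT=zo, GRD=mi, MOD=em, KEL=du:
underlying: i-mive-ik-be-e
1. o -> e, u -> i / F C0 _: no change
2. p -> b, s -> z / V _ V: no change
3. f -> v, k -> g, p -> b, s -> z, t -> d / _ Z: fires at position(s) 7: imiveigbee
surface: imiveigbee

cell ASPECT=ri, GRD=un, MOD=du, KEL=ib:
underlying: vi-mive-s-igi-kk
1. o -> e, u -> i / F C0 _: no change
2. p -> b, s -> z / V _ V: fires at position(s) 7: vimivezigikk
3. f -> v, k -> g, p -> b, s -> z, t -> d / _ Z: no change
surface: vimivezigikk

cell ASPECT=zo, GRD=ma, MOD=pa, KEL=du:
underlying: mfe-mive-ik-bo-e
1. o -> e, u -> i / F C0 _: fires at position(s) 11: mfemiveikbee
2. p -> b, s -> z / V _ V: no change
3. f -> v, k -> g, p -> b, s -> z, t -> d / _ Z: fires at position(s) 9: mfemiveigbee
surface: mfemiveigbee
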